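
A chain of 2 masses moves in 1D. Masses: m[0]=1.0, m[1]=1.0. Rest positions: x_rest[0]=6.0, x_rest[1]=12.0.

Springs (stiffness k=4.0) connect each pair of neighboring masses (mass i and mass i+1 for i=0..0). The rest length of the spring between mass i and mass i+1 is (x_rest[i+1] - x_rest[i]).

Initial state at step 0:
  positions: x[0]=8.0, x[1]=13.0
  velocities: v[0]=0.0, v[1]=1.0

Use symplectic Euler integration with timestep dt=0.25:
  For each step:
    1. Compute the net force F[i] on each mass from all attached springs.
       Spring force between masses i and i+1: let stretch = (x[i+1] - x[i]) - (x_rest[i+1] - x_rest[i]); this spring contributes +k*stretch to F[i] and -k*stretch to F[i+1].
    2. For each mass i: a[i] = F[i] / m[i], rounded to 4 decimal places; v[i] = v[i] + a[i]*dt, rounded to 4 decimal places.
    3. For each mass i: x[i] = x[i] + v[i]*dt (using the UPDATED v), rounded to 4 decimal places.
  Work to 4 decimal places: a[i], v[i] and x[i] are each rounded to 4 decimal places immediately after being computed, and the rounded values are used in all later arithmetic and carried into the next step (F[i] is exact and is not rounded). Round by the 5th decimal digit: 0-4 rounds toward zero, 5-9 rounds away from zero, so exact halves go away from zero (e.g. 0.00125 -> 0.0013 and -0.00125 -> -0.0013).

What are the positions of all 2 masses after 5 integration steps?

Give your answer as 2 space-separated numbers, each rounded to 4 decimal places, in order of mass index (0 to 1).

Step 0: x=[8.0000 13.0000] v=[0.0000 1.0000]
Step 1: x=[7.7500 13.5000] v=[-1.0000 2.0000]
Step 2: x=[7.4375 14.0625] v=[-1.2500 2.2500]
Step 3: x=[7.2813 14.4688] v=[-0.6250 1.6250]
Step 4: x=[7.4219 14.5782] v=[0.5625 0.4375]
Step 5: x=[7.8516 14.3985] v=[1.7188 -0.7188]

Answer: 7.8516 14.3985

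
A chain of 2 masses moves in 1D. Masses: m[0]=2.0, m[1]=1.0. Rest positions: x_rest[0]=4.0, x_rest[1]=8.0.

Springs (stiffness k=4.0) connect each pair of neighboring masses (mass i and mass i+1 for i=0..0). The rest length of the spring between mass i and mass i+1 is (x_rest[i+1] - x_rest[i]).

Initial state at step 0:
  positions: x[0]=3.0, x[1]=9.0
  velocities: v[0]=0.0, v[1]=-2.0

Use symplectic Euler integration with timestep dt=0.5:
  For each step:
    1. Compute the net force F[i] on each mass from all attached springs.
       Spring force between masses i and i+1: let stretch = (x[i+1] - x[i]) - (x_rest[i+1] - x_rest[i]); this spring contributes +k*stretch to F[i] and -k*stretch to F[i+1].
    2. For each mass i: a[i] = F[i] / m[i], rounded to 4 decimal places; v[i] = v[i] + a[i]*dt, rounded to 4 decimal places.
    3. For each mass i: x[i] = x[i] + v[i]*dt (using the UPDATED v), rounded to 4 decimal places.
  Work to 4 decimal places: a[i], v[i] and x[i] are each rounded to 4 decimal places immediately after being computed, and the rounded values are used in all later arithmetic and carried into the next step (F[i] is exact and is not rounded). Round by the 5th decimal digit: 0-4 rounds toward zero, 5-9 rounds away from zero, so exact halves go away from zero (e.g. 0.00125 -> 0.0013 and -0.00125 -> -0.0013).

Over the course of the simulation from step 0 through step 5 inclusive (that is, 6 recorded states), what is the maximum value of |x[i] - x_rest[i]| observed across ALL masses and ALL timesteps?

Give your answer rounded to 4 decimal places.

Step 0: x=[3.0000 9.0000] v=[0.0000 -2.0000]
Step 1: x=[4.0000 6.0000] v=[2.0000 -6.0000]
Step 2: x=[4.0000 5.0000] v=[0.0000 -2.0000]
Step 3: x=[2.5000 7.0000] v=[-3.0000 4.0000]
Step 4: x=[1.2500 8.5000] v=[-2.5000 3.0000]
Step 5: x=[1.6250 6.7500] v=[0.7500 -3.5000]
Max displacement = 3.0000

Answer: 3.0000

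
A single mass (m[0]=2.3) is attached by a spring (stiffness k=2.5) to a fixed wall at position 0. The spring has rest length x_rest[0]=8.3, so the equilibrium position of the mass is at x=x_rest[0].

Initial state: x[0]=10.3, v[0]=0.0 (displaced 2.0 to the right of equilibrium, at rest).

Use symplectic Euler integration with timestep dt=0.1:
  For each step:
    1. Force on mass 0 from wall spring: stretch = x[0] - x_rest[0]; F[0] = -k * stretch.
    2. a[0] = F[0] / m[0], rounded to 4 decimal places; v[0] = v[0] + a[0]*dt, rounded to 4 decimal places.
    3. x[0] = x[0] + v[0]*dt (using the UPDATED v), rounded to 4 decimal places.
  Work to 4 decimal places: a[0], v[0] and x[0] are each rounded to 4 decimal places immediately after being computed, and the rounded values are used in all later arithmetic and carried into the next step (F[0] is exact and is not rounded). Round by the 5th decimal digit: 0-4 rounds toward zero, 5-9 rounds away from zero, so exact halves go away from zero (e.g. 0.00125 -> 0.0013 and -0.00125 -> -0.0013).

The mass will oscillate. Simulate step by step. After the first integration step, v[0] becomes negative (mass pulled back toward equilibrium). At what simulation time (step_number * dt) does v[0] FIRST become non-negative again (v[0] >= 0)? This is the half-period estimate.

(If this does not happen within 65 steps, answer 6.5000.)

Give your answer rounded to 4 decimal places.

Step 0: x=[10.3000] v=[0.0000]
Step 1: x=[10.2783] v=[-0.2174]
Step 2: x=[10.2351] v=[-0.4324]
Step 3: x=[10.1708] v=[-0.6427]
Step 4: x=[10.0862] v=[-0.8461]
Step 5: x=[9.9822] v=[-1.0403]
Step 6: x=[9.8599] v=[-1.2232]
Step 7: x=[9.7206] v=[-1.3928]
Step 8: x=[9.5659] v=[-1.5472]
Step 9: x=[9.3974] v=[-1.6848]
Step 10: x=[9.2170] v=[-1.8041]
Step 11: x=[9.0266] v=[-1.9038]
Step 12: x=[8.8283] v=[-1.9828]
Step 13: x=[8.6243] v=[-2.0402]
Step 14: x=[8.4168] v=[-2.0755]
Step 15: x=[8.2080] v=[-2.0882]
Step 16: x=[8.0002] v=[-2.0782]
Step 17: x=[7.7956] v=[-2.0456]
Step 18: x=[7.5965] v=[-1.9908]
Step 19: x=[7.4051] v=[-1.9143]
Step 20: x=[7.2234] v=[-1.8170]
Step 21: x=[7.0534] v=[-1.7000]
Step 22: x=[6.8970] v=[-1.5645]
Step 23: x=[6.7558] v=[-1.4120]
Step 24: x=[6.6314] v=[-1.2442]
Step 25: x=[6.5251] v=[-1.0628]
Step 26: x=[6.4381] v=[-0.8699]
Step 27: x=[6.3714] v=[-0.6675]
Step 28: x=[6.3256] v=[-0.4579]
Step 29: x=[6.3013] v=[-0.2433]
Step 30: x=[6.2987] v=[-0.0261]
Step 31: x=[6.3178] v=[0.1914]
First v>=0 after going negative at step 31, time=3.1000

Answer: 3.1000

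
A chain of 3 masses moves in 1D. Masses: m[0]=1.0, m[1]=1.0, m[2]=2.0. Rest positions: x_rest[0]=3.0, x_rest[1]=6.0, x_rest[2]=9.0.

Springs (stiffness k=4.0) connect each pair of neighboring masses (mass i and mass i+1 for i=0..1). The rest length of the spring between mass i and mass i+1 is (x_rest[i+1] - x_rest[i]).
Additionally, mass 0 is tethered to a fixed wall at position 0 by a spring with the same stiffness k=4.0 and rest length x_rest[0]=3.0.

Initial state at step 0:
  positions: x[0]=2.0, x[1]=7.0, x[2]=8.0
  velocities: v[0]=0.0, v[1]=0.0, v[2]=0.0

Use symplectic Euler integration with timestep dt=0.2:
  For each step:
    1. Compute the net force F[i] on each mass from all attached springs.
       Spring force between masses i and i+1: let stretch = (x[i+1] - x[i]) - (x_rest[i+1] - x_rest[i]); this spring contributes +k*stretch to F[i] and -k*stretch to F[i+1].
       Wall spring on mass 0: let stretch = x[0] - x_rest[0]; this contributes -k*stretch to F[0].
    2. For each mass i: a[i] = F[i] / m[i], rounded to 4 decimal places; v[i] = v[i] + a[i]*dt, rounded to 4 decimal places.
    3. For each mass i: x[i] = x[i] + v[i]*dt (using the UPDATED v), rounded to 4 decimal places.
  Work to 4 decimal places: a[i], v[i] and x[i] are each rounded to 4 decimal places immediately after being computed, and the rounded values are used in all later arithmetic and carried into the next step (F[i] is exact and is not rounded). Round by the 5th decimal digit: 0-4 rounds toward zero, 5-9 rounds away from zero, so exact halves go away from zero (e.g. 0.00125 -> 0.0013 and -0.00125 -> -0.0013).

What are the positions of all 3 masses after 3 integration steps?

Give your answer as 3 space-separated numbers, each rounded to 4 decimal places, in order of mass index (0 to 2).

Answer: 3.7311 4.5465 8.6697

Derivation:
Step 0: x=[2.0000 7.0000 8.0000] v=[0.0000 0.0000 0.0000]
Step 1: x=[2.4800 6.3600 8.1600] v=[2.4000 -3.2000 0.8000]
Step 2: x=[3.1840 5.3872 8.4160] v=[3.5200 -4.8640 1.2800]
Step 3: x=[3.7311 4.5465 8.6697] v=[2.7354 -4.2035 1.2685]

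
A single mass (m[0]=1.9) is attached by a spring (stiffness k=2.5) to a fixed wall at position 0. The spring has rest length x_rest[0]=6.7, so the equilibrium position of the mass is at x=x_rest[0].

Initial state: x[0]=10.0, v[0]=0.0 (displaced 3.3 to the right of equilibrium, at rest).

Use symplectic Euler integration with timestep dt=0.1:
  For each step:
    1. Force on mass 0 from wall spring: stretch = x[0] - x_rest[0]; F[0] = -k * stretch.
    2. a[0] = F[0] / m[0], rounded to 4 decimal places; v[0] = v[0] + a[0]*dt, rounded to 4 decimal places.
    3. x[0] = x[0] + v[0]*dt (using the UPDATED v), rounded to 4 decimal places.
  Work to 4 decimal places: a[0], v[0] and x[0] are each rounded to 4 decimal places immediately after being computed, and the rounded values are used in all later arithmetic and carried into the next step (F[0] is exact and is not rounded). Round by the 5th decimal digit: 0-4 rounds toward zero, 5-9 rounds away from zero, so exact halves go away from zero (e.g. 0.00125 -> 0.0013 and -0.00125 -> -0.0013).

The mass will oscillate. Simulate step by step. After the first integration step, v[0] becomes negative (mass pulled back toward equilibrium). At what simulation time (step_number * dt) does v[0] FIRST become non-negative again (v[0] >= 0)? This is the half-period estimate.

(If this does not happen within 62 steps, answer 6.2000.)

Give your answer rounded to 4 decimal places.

Step 0: x=[10.0000] v=[0.0000]
Step 1: x=[9.9566] v=[-0.4342]
Step 2: x=[9.8703] v=[-0.8627]
Step 3: x=[9.7423] v=[-1.2798]
Step 4: x=[9.5743] v=[-1.6801]
Step 5: x=[9.3685] v=[-2.0583]
Step 6: x=[9.1276] v=[-2.4094]
Step 7: x=[8.8547] v=[-2.7288]
Step 8: x=[8.5535] v=[-3.0123]
Step 9: x=[8.2279] v=[-3.2562]
Step 10: x=[7.8822] v=[-3.4572]
Step 11: x=[7.5209] v=[-3.6128]
Step 12: x=[7.1488] v=[-3.7208]
Step 13: x=[6.7708] v=[-3.7799]
Step 14: x=[6.3919] v=[-3.7892]
Step 15: x=[6.0170] v=[-3.7487]
Step 16: x=[5.6511] v=[-3.6588]
Step 17: x=[5.2990] v=[-3.5208]
Step 18: x=[4.9654] v=[-3.3365]
Step 19: x=[4.6546] v=[-3.1083]
Step 20: x=[4.3707] v=[-2.8392]
Step 21: x=[4.1174] v=[-2.5327]
Step 22: x=[3.8981] v=[-2.1929]
Step 23: x=[3.7157] v=[-1.8242]
Step 24: x=[3.5726] v=[-1.4315]
Step 25: x=[3.4706] v=[-1.0200]
Step 26: x=[3.4111] v=[-0.5951]
Step 27: x=[3.3949] v=[-0.1624]
Step 28: x=[3.4222] v=[0.2725]
First v>=0 after going negative at step 28, time=2.8000

Answer: 2.8000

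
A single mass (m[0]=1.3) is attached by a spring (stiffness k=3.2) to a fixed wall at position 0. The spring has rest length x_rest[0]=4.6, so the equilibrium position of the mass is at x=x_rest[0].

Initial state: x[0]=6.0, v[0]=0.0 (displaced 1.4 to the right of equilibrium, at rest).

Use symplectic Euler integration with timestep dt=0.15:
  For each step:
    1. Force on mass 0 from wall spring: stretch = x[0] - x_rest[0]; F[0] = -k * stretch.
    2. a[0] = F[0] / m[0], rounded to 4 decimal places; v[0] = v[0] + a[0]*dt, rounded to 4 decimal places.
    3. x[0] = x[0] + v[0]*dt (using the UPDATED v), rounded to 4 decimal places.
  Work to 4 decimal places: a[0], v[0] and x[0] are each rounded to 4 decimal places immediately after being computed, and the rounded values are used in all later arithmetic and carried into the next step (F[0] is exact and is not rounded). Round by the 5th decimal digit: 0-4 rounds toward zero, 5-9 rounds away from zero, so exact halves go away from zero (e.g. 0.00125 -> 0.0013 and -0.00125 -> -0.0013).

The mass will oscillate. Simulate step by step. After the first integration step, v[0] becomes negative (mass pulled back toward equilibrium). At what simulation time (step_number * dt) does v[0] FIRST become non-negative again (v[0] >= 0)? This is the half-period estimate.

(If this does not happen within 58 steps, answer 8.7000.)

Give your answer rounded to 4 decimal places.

Answer: 2.1000

Derivation:
Step 0: x=[6.0000] v=[0.0000]
Step 1: x=[5.9225] v=[-0.5169]
Step 2: x=[5.7717] v=[-1.0052]
Step 3: x=[5.5560] v=[-1.4378]
Step 4: x=[5.2874] v=[-1.7908]
Step 5: x=[4.9807] v=[-2.0446]
Step 6: x=[4.6529] v=[-2.1852]
Step 7: x=[4.3222] v=[-2.2047]
Step 8: x=[4.0069] v=[-2.1021]
Step 9: x=[3.7244] v=[-1.8831]
Step 10: x=[3.4904] v=[-1.5598]
Step 11: x=[3.3179] v=[-1.1501]
Step 12: x=[3.2164] v=[-0.6767]
Step 13: x=[3.1915] v=[-0.1658]
Step 14: x=[3.2446] v=[0.3543]
First v>=0 after going negative at step 14, time=2.1000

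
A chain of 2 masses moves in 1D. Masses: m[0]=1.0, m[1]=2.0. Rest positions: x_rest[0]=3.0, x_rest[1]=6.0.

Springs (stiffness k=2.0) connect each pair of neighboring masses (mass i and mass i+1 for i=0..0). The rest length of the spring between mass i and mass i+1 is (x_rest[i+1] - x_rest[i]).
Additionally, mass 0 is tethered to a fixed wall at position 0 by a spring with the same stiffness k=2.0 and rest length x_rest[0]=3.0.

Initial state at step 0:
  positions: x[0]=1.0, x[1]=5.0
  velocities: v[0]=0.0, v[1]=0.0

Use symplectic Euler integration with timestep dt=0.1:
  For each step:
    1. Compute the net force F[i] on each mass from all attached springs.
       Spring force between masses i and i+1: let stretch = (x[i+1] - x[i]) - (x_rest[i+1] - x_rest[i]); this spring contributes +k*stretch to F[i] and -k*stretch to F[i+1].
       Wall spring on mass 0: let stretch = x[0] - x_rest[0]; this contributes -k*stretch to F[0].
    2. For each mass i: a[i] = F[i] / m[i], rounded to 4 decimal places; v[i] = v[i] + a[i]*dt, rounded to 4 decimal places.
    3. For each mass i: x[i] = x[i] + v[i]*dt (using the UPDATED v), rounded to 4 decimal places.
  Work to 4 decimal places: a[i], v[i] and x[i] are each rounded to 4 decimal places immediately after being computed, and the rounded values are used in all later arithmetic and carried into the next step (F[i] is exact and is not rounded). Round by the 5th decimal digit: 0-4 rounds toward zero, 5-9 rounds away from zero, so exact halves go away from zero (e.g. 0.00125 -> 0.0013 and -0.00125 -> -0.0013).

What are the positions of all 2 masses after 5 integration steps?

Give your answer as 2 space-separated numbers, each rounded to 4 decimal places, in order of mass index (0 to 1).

Step 0: x=[1.0000 5.0000] v=[0.0000 0.0000]
Step 1: x=[1.0600 4.9900] v=[0.6000 -0.1000]
Step 2: x=[1.1774 4.9707] v=[1.1740 -0.1930]
Step 3: x=[1.3471 4.9435] v=[1.6972 -0.2723]
Step 4: x=[1.5618 4.9103] v=[2.1471 -0.3319]
Step 5: x=[1.8122 4.8736] v=[2.5044 -0.3668]

Answer: 1.8122 4.8736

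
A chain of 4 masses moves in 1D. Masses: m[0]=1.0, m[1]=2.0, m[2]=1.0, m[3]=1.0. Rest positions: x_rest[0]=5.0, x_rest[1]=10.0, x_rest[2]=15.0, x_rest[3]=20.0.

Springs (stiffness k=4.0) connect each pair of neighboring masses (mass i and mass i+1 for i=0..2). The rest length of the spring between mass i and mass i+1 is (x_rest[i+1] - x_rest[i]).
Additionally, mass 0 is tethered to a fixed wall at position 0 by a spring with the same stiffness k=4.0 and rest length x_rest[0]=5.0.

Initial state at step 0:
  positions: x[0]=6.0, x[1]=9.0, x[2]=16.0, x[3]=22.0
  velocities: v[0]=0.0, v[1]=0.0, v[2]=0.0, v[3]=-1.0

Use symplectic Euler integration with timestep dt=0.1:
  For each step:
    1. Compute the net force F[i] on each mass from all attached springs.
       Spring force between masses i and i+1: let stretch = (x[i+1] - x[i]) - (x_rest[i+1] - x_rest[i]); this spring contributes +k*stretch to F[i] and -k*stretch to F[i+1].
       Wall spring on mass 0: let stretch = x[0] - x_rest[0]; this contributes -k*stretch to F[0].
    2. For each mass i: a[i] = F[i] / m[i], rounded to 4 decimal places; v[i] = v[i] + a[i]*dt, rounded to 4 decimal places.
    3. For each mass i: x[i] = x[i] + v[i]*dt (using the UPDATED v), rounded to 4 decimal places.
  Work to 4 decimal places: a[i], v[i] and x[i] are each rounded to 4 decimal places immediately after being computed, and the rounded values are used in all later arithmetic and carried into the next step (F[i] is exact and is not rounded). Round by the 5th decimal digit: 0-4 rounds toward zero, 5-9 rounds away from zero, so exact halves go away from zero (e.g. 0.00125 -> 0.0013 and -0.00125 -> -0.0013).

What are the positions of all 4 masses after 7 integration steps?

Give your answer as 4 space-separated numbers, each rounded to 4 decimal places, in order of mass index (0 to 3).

Answer: 4.0037 10.5427 15.1938 20.4026

Derivation:
Step 0: x=[6.0000 9.0000 16.0000 22.0000] v=[0.0000 0.0000 0.0000 -1.0000]
Step 1: x=[5.8800 9.0800 15.9600 21.8600] v=[-1.2000 0.8000 -0.4000 -1.4000]
Step 2: x=[5.6528 9.2336 15.8808 21.6840] v=[-2.2720 1.5360 -0.7920 -1.7600]
Step 3: x=[5.3427 9.4485 15.7678 21.4759] v=[-3.1008 2.1493 -1.1296 -2.0813]
Step 4: x=[4.9831 9.7077 15.6304 21.2395] v=[-3.5956 2.5920 -1.3741 -2.3645]
Step 5: x=[4.6132 9.9909 15.4805 20.9787] v=[-3.6990 2.8316 -1.4995 -2.6081]
Step 6: x=[4.2739 10.2763 15.3309 20.6980] v=[-3.3932 2.8540 -1.4961 -2.8074]
Step 7: x=[4.0037 10.5427 15.1938 20.4026] v=[-2.7018 2.6644 -1.3711 -2.9542]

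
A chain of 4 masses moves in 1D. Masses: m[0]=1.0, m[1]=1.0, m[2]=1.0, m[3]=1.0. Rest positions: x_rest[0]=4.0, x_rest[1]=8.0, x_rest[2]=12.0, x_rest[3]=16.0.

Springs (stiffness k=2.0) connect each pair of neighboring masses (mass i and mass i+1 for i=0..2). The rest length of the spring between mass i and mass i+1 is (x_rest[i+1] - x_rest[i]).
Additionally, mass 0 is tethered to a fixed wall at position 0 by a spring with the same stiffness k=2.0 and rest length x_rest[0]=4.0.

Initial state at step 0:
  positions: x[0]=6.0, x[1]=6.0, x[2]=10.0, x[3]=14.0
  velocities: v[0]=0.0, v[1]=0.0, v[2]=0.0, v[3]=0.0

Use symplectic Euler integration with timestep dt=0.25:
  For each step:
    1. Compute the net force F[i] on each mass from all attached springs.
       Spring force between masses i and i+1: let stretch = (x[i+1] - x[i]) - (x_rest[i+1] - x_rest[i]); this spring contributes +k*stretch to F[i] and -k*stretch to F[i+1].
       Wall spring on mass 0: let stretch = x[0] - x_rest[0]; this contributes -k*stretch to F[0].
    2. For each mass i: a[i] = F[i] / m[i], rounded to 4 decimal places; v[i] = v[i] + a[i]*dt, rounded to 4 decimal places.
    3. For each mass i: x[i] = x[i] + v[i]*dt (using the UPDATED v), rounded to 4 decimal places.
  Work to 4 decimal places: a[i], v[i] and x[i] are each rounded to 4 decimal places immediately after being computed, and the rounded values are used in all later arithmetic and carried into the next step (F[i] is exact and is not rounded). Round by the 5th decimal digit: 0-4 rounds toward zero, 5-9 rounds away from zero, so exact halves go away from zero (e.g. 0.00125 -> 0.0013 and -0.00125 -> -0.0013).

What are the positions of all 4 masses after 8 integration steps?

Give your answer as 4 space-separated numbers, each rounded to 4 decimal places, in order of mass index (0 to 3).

Step 0: x=[6.0000 6.0000 10.0000 14.0000] v=[0.0000 0.0000 0.0000 0.0000]
Step 1: x=[5.2500 6.5000 10.0000 14.0000] v=[-3.0000 2.0000 0.0000 0.0000]
Step 2: x=[4.0000 7.2813 10.0625 14.0000] v=[-5.0000 3.1250 0.2500 0.0000]
Step 3: x=[2.6602 8.0001 10.2696 14.0078] v=[-5.3594 2.8750 0.8282 0.0313]
Step 4: x=[1.6553 8.3351 10.6603 14.0484] v=[-4.0196 1.3398 1.5626 0.1622]
Step 5: x=[1.2785 8.1257 11.1838 14.1655] v=[-1.5074 -0.8375 2.0941 0.4682]
Step 6: x=[1.5978 7.4427 11.6978 14.4099] v=[1.2770 -2.7321 2.0559 0.9774]
Step 7: x=[2.4480 6.5610 12.0189 14.8153] v=[3.4006 -3.5270 1.2844 1.6214]
Step 8: x=[3.5063 5.8474 12.0073 15.3711] v=[4.2331 -2.8546 -0.0464 2.2232]

Answer: 3.5063 5.8474 12.0073 15.3711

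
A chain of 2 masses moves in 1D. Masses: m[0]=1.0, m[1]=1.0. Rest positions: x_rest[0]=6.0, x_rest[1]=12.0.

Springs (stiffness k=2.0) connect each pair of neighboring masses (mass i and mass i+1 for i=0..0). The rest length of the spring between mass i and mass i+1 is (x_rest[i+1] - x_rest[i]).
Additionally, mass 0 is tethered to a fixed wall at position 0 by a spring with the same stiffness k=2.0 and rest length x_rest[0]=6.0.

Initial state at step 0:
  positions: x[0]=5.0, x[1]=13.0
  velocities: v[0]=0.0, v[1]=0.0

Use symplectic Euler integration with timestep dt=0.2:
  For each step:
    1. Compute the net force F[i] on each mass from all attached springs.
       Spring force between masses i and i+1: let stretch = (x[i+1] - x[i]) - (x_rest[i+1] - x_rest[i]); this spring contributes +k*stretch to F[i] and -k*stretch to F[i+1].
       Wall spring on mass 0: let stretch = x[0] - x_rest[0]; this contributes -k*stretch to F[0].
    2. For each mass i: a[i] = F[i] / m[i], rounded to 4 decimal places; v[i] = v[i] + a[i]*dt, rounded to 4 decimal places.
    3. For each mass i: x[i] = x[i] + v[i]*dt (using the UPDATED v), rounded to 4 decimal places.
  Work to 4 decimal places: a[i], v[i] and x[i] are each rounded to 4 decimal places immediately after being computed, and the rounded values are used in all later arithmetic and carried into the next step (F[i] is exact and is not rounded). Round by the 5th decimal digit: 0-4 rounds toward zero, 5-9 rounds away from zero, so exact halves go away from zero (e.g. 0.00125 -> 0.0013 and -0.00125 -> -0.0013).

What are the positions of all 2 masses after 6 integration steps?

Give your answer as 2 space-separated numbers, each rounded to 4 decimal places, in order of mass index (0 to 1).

Step 0: x=[5.0000 13.0000] v=[0.0000 0.0000]
Step 1: x=[5.2400 12.8400] v=[1.2000 -0.8000]
Step 2: x=[5.6688 12.5520] v=[2.1440 -1.4400]
Step 3: x=[6.1948 12.1933] v=[2.6298 -1.7933]
Step 4: x=[6.7051 11.8348] v=[2.5513 -1.7927]
Step 5: x=[7.0893 11.5459] v=[1.9211 -1.4446]
Step 6: x=[7.2629 11.3805] v=[0.8680 -0.8272]

Answer: 7.2629 11.3805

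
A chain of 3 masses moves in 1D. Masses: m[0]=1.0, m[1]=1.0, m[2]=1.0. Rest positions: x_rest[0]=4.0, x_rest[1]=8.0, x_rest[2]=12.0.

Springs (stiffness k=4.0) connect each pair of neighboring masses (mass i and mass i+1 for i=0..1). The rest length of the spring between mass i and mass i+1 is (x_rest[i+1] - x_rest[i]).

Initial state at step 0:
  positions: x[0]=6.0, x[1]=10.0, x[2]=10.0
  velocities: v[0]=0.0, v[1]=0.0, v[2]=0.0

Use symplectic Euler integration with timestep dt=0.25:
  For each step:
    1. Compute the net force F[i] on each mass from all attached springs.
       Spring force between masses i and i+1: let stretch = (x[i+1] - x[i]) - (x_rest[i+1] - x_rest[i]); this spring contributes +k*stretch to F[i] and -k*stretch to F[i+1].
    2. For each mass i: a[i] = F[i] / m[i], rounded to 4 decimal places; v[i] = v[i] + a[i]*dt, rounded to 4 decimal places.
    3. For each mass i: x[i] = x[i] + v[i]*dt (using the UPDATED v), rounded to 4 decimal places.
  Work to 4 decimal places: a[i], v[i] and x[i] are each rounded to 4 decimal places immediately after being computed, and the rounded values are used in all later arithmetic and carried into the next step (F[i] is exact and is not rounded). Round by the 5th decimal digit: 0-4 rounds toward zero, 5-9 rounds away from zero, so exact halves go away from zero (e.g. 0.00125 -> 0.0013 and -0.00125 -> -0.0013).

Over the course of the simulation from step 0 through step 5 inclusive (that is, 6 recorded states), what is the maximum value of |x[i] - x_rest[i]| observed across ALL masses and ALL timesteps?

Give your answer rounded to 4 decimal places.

Step 0: x=[6.0000 10.0000 10.0000] v=[0.0000 0.0000 0.0000]
Step 1: x=[6.0000 9.0000 11.0000] v=[0.0000 -4.0000 4.0000]
Step 2: x=[5.7500 7.7500 12.5000] v=[-1.0000 -5.0000 6.0000]
Step 3: x=[5.0000 7.1875 13.8125] v=[-3.0000 -2.2500 5.2500]
Step 4: x=[3.7969 7.7344 14.4688] v=[-4.8125 2.1875 2.6250]
Step 5: x=[2.5782 8.9805 14.4415] v=[-4.8750 4.9844 -0.1094]
Max displacement = 2.4688

Answer: 2.4688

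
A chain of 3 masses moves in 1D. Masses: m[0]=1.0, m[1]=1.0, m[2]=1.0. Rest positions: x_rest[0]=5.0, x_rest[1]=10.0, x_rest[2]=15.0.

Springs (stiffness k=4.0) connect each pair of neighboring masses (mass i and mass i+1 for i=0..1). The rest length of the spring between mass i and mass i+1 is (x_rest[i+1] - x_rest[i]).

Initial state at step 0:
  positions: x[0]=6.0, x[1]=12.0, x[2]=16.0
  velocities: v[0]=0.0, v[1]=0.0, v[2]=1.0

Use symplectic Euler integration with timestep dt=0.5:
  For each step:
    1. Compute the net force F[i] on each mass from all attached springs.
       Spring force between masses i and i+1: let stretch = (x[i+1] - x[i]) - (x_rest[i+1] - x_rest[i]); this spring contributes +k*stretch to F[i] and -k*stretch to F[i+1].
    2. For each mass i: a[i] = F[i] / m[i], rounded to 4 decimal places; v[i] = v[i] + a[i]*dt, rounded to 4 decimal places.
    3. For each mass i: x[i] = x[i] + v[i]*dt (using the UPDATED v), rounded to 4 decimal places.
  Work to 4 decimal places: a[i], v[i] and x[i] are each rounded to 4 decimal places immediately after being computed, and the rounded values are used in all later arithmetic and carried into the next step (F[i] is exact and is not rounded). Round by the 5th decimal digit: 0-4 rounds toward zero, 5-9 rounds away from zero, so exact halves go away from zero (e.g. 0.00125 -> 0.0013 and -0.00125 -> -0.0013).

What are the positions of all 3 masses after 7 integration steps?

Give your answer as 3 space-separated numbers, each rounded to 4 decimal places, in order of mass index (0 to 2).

Answer: 8.0000 11.0000 18.5000

Derivation:
Step 0: x=[6.0000 12.0000 16.0000] v=[0.0000 0.0000 1.0000]
Step 1: x=[7.0000 10.0000 17.5000] v=[2.0000 -4.0000 3.0000]
Step 2: x=[6.0000 12.5000 16.5000] v=[-2.0000 5.0000 -2.0000]
Step 3: x=[6.5000 12.5000 16.5000] v=[1.0000 0.0000 0.0000]
Step 4: x=[8.0000 10.5000 17.5000] v=[3.0000 -4.0000 2.0000]
Step 5: x=[7.0000 13.0000 16.5000] v=[-2.0000 5.0000 -2.0000]
Step 6: x=[7.0000 13.0000 17.0000] v=[0.0000 0.0000 1.0000]
Step 7: x=[8.0000 11.0000 18.5000] v=[2.0000 -4.0000 3.0000]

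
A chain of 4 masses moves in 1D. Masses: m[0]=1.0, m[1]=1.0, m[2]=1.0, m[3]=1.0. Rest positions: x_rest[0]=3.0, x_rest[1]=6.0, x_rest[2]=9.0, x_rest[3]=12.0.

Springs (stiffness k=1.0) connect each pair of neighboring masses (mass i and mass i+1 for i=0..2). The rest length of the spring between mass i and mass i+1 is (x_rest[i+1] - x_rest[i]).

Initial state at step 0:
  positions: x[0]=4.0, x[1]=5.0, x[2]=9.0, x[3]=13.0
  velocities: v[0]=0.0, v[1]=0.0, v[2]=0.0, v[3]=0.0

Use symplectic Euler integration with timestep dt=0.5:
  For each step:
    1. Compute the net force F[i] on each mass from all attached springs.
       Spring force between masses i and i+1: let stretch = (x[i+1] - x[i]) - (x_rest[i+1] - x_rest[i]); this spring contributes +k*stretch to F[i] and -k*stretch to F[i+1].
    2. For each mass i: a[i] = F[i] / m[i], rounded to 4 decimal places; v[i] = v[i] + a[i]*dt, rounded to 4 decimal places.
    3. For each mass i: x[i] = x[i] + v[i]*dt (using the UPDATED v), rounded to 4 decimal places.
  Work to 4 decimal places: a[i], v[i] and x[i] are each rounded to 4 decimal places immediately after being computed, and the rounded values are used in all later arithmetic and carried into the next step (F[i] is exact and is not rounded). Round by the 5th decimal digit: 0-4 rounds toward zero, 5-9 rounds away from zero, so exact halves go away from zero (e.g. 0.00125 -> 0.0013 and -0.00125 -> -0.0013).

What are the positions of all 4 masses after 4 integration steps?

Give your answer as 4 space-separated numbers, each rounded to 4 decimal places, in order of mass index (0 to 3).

Step 0: x=[4.0000 5.0000 9.0000 13.0000] v=[0.0000 0.0000 0.0000 0.0000]
Step 1: x=[3.5000 5.7500 9.0000 12.7500] v=[-1.0000 1.5000 0.0000 -0.5000]
Step 2: x=[2.8125 6.7500 9.1250 12.3125] v=[-1.3750 2.0000 0.2500 -0.8750]
Step 3: x=[2.3594 7.3594 9.4532 11.8281] v=[-0.9063 1.2188 0.6563 -0.9688]
Step 4: x=[2.4063 7.2423 9.8517 11.5000] v=[0.0937 -0.2343 0.7969 -0.6563]

Answer: 2.4063 7.2423 9.8517 11.5000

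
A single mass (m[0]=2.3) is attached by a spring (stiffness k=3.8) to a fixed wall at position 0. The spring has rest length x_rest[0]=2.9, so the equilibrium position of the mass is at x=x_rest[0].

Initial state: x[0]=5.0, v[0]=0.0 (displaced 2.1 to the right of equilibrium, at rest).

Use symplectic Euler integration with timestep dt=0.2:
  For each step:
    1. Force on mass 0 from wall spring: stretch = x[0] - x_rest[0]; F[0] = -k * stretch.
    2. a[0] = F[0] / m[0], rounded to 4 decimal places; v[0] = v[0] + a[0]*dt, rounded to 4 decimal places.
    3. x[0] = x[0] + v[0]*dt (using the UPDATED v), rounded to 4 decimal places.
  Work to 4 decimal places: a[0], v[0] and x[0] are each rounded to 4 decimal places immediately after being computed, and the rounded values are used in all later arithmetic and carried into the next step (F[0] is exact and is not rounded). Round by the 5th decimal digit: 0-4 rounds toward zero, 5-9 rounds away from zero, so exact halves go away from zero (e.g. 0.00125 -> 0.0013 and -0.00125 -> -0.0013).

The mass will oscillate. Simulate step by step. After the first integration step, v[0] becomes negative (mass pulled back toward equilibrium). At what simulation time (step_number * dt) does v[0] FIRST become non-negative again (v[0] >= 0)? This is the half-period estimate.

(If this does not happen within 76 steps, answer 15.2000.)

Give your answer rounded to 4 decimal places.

Answer: 2.6000

Derivation:
Step 0: x=[5.0000] v=[0.0000]
Step 1: x=[4.8612] v=[-0.6939]
Step 2: x=[4.5928] v=[-1.3419]
Step 3: x=[4.2125] v=[-1.9013]
Step 4: x=[3.7455] v=[-2.3350]
Step 5: x=[3.2226] v=[-2.6144]
Step 6: x=[2.6784] v=[-2.7210]
Step 7: x=[2.1488] v=[-2.6478]
Step 8: x=[1.6689] v=[-2.3996]
Step 9: x=[1.2703] v=[-1.9928]
Step 10: x=[0.9794] v=[-1.4543]
Step 11: x=[0.8155] v=[-0.8197]
Step 12: x=[0.7893] v=[-0.1309]
Step 13: x=[0.9026] v=[0.5665]
First v>=0 after going negative at step 13, time=2.6000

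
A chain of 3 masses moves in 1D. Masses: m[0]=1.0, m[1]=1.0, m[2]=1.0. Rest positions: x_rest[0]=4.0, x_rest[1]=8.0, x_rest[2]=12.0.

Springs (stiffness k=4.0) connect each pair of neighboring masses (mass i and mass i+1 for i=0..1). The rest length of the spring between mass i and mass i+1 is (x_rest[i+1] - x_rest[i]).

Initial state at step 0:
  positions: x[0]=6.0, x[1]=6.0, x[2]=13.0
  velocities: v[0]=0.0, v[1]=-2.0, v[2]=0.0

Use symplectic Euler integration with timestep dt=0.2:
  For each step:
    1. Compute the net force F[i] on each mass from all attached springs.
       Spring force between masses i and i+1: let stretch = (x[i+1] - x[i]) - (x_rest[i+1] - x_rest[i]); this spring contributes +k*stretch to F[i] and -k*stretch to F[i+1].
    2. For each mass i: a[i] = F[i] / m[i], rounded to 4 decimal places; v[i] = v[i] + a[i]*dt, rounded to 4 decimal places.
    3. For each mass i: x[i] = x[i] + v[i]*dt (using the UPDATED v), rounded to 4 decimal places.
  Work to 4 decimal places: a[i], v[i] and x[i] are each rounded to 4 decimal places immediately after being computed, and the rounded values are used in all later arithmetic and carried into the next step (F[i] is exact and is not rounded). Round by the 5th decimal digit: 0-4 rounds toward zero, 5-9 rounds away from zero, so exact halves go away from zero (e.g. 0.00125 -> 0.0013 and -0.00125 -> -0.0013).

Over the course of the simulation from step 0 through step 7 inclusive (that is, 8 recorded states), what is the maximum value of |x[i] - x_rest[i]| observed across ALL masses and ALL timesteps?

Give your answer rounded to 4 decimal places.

Step 0: x=[6.0000 6.0000 13.0000] v=[0.0000 -2.0000 0.0000]
Step 1: x=[5.3600 6.7200 12.5200] v=[-3.2000 3.6000 -2.4000]
Step 2: x=[4.2976 8.1504 11.7520] v=[-5.3120 7.1520 -3.8400]
Step 3: x=[3.2116 9.5406 11.0477] v=[-5.4298 6.9510 -3.5213]
Step 4: x=[2.4983 10.1593 10.7423] v=[-3.5666 3.0935 -1.5270]
Step 5: x=[2.3707 9.6455 10.9836] v=[-0.6378 -2.5689 1.2066]
Step 6: x=[2.7671 8.1818 11.6508] v=[1.9820 -7.3183 3.3361]
Step 7: x=[3.3899 6.4068 12.4030] v=[3.1138 -8.8749 3.7609]
Max displacement = 2.1593

Answer: 2.1593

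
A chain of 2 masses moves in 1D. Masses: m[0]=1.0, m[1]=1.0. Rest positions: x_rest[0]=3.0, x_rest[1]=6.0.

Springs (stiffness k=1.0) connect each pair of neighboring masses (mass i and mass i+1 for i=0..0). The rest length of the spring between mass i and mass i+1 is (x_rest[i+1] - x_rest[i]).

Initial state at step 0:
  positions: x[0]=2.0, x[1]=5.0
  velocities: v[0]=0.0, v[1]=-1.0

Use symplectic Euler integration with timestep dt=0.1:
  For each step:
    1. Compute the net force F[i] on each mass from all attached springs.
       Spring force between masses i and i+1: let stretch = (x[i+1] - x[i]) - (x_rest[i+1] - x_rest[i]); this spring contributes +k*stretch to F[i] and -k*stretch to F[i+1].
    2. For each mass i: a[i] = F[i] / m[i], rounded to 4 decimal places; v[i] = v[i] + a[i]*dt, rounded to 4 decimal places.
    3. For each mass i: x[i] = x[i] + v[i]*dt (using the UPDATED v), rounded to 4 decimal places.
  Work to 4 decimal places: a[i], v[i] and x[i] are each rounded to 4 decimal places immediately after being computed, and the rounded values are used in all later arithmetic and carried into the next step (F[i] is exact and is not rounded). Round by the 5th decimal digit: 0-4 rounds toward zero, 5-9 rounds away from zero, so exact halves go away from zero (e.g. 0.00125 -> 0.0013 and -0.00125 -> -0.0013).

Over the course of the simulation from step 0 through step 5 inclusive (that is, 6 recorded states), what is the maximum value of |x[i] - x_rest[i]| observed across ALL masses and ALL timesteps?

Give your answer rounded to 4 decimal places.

Step 0: x=[2.0000 5.0000] v=[0.0000 -1.0000]
Step 1: x=[2.0000 4.9000] v=[0.0000 -1.0000]
Step 2: x=[1.9990 4.8010] v=[-0.0100 -0.9900]
Step 3: x=[1.9960 4.7040] v=[-0.0298 -0.9702]
Step 4: x=[1.9901 4.6099] v=[-0.0590 -0.9410]
Step 5: x=[1.9804 4.5196] v=[-0.0970 -0.9030]
Max displacement = 1.4804

Answer: 1.4804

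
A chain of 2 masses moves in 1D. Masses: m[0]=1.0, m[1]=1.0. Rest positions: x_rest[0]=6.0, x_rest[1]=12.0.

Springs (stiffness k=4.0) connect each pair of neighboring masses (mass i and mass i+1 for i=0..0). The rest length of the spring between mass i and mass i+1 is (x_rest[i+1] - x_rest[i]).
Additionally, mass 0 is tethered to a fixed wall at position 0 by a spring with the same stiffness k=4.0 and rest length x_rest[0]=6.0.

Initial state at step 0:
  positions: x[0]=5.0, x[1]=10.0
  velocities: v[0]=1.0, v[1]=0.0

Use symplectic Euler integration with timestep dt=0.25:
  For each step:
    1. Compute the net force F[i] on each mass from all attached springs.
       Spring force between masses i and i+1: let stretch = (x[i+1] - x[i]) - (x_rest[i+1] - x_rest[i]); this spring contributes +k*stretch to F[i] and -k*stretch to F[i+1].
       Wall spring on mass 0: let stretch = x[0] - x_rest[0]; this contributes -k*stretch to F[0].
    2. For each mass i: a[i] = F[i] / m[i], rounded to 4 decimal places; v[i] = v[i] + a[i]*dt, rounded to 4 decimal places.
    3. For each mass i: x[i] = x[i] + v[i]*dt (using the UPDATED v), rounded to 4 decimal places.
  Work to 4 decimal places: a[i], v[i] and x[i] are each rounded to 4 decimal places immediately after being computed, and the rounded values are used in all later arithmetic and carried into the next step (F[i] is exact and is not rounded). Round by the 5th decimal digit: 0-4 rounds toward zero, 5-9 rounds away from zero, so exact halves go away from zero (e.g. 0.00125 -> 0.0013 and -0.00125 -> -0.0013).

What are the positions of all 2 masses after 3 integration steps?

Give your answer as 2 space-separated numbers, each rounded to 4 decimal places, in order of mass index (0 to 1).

Answer: 5.5938 11.4219

Derivation:
Step 0: x=[5.0000 10.0000] v=[1.0000 0.0000]
Step 1: x=[5.2500 10.2500] v=[1.0000 1.0000]
Step 2: x=[5.4375 10.7500] v=[0.7500 2.0000]
Step 3: x=[5.5938 11.4219] v=[0.6250 2.6875]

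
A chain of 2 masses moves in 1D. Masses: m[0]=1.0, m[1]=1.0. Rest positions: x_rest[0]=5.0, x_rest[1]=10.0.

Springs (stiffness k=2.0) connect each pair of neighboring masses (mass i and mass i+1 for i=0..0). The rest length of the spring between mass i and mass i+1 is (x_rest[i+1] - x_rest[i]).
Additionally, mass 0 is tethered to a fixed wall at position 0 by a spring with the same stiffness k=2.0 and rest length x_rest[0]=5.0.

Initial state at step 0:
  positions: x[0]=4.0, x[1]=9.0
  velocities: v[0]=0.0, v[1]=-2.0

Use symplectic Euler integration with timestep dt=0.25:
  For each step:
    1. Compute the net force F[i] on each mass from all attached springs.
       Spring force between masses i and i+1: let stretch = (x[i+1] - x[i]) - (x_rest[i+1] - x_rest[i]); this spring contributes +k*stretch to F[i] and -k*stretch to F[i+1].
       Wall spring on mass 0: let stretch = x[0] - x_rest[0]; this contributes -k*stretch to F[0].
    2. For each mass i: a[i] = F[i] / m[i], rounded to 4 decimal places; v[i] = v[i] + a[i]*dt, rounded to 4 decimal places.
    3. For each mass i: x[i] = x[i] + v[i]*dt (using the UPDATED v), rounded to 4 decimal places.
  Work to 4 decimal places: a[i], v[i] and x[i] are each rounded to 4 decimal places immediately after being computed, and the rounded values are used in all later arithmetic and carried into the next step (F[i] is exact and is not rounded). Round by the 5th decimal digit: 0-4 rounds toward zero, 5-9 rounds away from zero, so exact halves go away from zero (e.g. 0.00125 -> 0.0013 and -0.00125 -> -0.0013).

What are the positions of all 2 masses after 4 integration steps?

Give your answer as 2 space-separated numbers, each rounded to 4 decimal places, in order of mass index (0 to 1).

Answer: 4.3543 7.7314

Derivation:
Step 0: x=[4.0000 9.0000] v=[0.0000 -2.0000]
Step 1: x=[4.1250 8.5000] v=[0.5000 -2.0000]
Step 2: x=[4.2813 8.0781] v=[0.6250 -1.6875]
Step 3: x=[4.3770 7.8066] v=[0.3828 -1.0859]
Step 4: x=[4.3543 7.7314] v=[-0.0909 -0.3007]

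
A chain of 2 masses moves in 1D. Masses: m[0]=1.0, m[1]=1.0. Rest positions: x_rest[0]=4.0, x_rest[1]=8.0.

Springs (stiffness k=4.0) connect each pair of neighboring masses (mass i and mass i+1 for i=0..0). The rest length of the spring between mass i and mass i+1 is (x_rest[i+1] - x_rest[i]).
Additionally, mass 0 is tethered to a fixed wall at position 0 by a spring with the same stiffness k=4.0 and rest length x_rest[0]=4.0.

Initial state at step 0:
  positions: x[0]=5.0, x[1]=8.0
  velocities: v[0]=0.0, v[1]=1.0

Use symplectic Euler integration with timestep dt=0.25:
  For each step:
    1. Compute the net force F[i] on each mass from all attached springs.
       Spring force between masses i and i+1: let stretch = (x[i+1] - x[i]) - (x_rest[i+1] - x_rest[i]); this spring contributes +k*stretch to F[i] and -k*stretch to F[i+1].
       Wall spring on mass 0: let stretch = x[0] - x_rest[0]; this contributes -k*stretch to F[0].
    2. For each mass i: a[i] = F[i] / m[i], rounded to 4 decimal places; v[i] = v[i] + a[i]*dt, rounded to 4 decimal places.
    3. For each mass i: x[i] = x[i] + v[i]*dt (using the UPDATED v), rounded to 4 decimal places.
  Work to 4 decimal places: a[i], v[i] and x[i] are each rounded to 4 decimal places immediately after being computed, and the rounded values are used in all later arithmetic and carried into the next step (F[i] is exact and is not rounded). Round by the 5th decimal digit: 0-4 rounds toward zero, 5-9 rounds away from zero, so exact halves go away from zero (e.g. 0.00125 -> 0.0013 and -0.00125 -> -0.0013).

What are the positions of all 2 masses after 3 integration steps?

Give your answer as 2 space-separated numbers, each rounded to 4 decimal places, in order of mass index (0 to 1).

Answer: 3.5625 9.2188

Derivation:
Step 0: x=[5.0000 8.0000] v=[0.0000 1.0000]
Step 1: x=[4.5000 8.5000] v=[-2.0000 2.0000]
Step 2: x=[3.8750 9.0000] v=[-2.5000 2.0000]
Step 3: x=[3.5625 9.2188] v=[-1.2500 0.8750]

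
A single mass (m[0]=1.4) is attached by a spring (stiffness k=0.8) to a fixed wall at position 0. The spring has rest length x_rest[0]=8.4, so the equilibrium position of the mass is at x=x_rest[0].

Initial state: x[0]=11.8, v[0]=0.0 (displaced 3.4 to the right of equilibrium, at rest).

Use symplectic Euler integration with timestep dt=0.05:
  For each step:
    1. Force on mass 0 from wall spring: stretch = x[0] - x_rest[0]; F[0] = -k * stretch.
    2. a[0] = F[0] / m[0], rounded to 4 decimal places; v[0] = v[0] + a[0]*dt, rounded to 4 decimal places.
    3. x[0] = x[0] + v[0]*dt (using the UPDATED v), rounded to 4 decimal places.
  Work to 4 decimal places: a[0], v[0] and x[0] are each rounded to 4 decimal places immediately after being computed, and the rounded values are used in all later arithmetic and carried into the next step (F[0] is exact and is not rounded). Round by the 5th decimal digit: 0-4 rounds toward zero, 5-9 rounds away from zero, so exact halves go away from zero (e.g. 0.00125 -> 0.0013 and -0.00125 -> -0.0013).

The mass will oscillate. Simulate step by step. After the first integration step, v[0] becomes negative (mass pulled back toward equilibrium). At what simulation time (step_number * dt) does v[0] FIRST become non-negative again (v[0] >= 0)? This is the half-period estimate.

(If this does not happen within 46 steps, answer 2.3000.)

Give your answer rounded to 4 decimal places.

Step 0: x=[11.8000] v=[0.0000]
Step 1: x=[11.7951] v=[-0.0971]
Step 2: x=[11.7854] v=[-0.1941]
Step 3: x=[11.7709] v=[-0.2908]
Step 4: x=[11.7515] v=[-0.3871]
Step 5: x=[11.7274] v=[-0.4829]
Step 6: x=[11.6985] v=[-0.5780]
Step 7: x=[11.6649] v=[-0.6722]
Step 8: x=[11.6266] v=[-0.7655]
Step 9: x=[11.5837] v=[-0.8577]
Step 10: x=[11.5363] v=[-0.9487]
Step 11: x=[11.4844] v=[-1.0383]
Step 12: x=[11.4281] v=[-1.1264]
Step 13: x=[11.3675] v=[-1.2129]
Step 14: x=[11.3026] v=[-1.2977]
Step 15: x=[11.2336] v=[-1.3806]
Step 16: x=[11.1605] v=[-1.4616]
Step 17: x=[11.0835] v=[-1.5405]
Step 18: x=[11.0026] v=[-1.6172]
Step 19: x=[10.9180] v=[-1.6916]
Step 20: x=[10.8298] v=[-1.7635]
Step 21: x=[10.7382] v=[-1.8329]
Step 22: x=[10.6432] v=[-1.8997]
Step 23: x=[10.5450] v=[-1.9638]
Step 24: x=[10.4437] v=[-2.0251]
Step 25: x=[10.3395] v=[-2.0835]
Step 26: x=[10.2326] v=[-2.1389]
Step 27: x=[10.1230] v=[-2.1913]
Step 28: x=[10.0110] v=[-2.2405]
Step 29: x=[9.8967] v=[-2.2865]
Step 30: x=[9.7802] v=[-2.3293]
Step 31: x=[9.6618] v=[-2.3687]
Step 32: x=[9.5416] v=[-2.4048]
Step 33: x=[9.4197] v=[-2.4374]
Step 34: x=[9.2964] v=[-2.4665]
Step 35: x=[9.1718] v=[-2.4921]
Step 36: x=[9.0461] v=[-2.5142]
Step 37: x=[8.9195] v=[-2.5327]
Step 38: x=[8.7921] v=[-2.5475]
Step 39: x=[8.6642] v=[-2.5587]
Step 40: x=[8.5359] v=[-2.5663]
Step 41: x=[8.4074] v=[-2.5702]
Step 42: x=[8.2789] v=[-2.5704]
Step 43: x=[8.1506] v=[-2.5669]
Step 44: x=[8.0226] v=[-2.5598]
Step 45: x=[7.8952] v=[-2.5490]
Step 46: x=[7.7685] v=[-2.5346]
v[0] did not become non-negative within 46 steps; using fallback time=2.3000

Answer: 2.3000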